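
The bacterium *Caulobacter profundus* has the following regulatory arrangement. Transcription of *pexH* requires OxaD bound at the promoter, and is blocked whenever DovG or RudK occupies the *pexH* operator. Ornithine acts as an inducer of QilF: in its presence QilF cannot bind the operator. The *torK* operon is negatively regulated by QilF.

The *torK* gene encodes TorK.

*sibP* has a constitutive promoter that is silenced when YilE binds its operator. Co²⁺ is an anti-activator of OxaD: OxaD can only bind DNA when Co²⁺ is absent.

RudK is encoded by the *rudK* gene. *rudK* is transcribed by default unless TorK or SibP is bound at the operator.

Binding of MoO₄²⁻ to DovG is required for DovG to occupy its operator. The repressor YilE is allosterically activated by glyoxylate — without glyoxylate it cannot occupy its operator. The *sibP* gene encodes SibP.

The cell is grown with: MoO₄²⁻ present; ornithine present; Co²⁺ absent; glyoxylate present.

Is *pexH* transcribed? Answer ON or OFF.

Co²⁺ is absent, so OxaD is active.
MoO₄²⁻ is present, so DovG is active.
Ornithine is present, so QilF is inactive.
With no repressor bound, *torK* is transcribed.
So TorK is produced and active.
Glyoxylate is present, so YilE is active.
With repressor YilE bound, *sibP* is not transcribed.
So SibP is not produced.
With repressor TorK bound, *rudK* is not transcribed.
So RudK is not produced.
With repressor DovG bound, *pexH* is not transcribed.

OFF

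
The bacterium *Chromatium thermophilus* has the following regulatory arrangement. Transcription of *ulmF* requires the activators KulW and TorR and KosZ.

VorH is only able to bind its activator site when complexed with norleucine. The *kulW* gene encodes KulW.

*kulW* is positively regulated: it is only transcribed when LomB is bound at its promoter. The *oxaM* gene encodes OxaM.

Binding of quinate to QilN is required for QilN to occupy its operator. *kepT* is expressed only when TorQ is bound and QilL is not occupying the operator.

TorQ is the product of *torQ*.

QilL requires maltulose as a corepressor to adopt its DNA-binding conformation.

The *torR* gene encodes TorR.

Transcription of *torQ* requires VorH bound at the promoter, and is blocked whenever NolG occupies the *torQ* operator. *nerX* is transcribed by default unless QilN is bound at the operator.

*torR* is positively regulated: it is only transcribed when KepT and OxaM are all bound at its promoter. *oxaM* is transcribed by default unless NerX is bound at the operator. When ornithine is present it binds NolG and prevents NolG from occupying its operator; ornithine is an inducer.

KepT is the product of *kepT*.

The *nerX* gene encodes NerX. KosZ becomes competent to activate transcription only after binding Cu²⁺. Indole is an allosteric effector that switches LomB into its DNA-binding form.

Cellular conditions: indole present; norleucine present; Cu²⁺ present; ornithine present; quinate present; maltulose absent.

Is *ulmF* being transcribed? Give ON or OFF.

Indole is present, so LomB is active.
No repressor is bound and LomB is active, so *kulW* is transcribed.
So KulW is produced and active.
Maltulose is absent, so QilL is inactive.
Norleucine is present, so VorH is active.
Ornithine is present, so NolG is inactive.
No repressor is bound and VorH is active, so *torQ* is transcribed.
So TorQ is produced and active.
No repressor is bound and TorQ is active, so *kepT* is transcribed.
So KepT is produced and active.
Quinate is present, so QilN is active.
With repressor QilN bound, *nerX* is not transcribed.
So NerX is not produced.
With no repressor bound, *oxaM* is transcribed.
So OxaM is produced and active.
No repressor is bound and KepT and OxaM are active, so *torR* is transcribed.
So TorR is produced and active.
Cu²⁺ is present, so KosZ is active.
No repressor is bound and KulW and TorR and KosZ are active, so *ulmF* is transcribed.

ON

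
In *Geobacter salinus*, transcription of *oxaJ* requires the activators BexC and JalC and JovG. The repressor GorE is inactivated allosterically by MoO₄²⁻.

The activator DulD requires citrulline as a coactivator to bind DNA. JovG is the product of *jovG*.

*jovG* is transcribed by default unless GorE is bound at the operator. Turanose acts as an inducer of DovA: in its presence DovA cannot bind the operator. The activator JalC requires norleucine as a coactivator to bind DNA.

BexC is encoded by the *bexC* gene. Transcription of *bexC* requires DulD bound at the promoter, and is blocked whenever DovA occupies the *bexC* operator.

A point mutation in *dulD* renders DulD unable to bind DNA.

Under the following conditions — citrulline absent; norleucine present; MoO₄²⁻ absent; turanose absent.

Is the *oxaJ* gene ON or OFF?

DulD is non-functional in this strain, so it has no effect.
Turanose is absent, so DovA is active.
With repressor DovA bound, *bexC* is not transcribed.
So BexC is not produced.
Norleucine is present, so JalC is active.
MoO₄²⁻ is absent, so GorE is active.
With repressor GorE bound, *jovG* is not transcribed.
So JovG is not produced.
Required activator BexC is absent, so *oxaJ* is not transcribed.

OFF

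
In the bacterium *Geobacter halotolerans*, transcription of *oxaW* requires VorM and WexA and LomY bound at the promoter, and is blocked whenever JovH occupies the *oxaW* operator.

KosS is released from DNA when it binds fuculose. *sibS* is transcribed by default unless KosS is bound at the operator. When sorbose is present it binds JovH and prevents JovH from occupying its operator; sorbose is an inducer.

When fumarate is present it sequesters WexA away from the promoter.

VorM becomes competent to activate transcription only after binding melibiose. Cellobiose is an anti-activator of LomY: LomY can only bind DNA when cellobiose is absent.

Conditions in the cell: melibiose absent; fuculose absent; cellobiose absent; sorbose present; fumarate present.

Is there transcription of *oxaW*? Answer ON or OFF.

OFF

Melibiose is absent, so VorM is inactive.
Sorbose is present, so JovH is inactive.
Fumarate is present, so WexA is inactive.
Cellobiose is absent, so LomY is active.
Required activator VorM is absent, so *oxaW* is not transcribed.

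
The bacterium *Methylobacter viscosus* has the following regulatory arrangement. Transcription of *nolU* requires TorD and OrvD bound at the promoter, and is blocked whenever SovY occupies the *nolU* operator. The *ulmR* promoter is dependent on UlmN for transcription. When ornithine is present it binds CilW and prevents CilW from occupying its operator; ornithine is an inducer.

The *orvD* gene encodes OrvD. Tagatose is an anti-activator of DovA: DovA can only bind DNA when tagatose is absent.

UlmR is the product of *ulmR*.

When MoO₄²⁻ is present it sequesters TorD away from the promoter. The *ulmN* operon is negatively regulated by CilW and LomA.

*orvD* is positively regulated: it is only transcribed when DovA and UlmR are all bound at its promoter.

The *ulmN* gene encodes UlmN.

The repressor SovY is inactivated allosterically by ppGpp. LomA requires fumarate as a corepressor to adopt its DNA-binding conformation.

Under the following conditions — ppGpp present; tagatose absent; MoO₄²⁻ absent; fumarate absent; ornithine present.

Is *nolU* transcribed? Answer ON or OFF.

ON

MoO₄²⁻ is absent, so TorD is active.
Tagatose is absent, so DovA is active.
Ornithine is present, so CilW is inactive.
Fumarate is absent, so LomA is inactive.
With no repressor bound, *ulmN* is transcribed.
So UlmN is produced and active.
No repressor is bound and UlmN is active, so *ulmR* is transcribed.
So UlmR is produced and active.
No repressor is bound and DovA and UlmR are active, so *orvD* is transcribed.
So OrvD is produced and active.
ppGpp is present, so SovY is inactive.
No repressor is bound and TorD and OrvD are active, so *nolU* is transcribed.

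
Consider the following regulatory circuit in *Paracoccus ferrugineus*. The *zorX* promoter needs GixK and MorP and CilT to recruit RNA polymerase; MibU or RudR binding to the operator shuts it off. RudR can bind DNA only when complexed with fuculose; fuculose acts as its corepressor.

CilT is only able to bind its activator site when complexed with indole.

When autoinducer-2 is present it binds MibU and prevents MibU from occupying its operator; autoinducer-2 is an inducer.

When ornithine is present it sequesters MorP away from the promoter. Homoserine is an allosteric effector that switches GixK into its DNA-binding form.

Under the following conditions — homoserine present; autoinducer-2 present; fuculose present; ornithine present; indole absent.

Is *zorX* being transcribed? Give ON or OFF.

OFF

Homoserine is present, so GixK is active.
Ornithine is present, so MorP is inactive.
Autoinducer-2 is present, so MibU is inactive.
Fuculose is present, so RudR is active.
Indole is absent, so CilT is inactive.
With repressor RudR bound, *zorX* is not transcribed.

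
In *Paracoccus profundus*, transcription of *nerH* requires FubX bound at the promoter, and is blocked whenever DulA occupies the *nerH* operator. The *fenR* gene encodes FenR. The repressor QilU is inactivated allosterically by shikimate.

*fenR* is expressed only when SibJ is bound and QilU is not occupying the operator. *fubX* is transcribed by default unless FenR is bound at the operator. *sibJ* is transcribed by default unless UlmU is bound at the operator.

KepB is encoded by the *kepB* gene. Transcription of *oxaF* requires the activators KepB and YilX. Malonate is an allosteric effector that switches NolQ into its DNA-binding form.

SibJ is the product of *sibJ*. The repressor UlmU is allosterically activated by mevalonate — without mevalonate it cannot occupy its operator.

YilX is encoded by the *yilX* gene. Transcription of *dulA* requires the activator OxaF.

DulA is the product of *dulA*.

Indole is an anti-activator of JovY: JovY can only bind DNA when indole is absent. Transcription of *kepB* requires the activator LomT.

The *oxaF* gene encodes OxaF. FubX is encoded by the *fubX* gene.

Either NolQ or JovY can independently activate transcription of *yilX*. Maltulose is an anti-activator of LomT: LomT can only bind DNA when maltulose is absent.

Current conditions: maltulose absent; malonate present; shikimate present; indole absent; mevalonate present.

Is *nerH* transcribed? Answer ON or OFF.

OFF

Mevalonate is present, so UlmU is active.
With repressor UlmU bound, *sibJ* is not transcribed.
So SibJ is not produced.
Shikimate is present, so QilU is inactive.
Required activator SibJ is absent, so *fenR* is not transcribed.
So FenR is not produced.
With no repressor bound, *fubX* is transcribed.
So FubX is produced and active.
Maltulose is absent, so LomT is active.
No repressor is bound and LomT is active, so *kepB* is transcribed.
So KepB is produced and active.
Malonate is present, so NolQ is active.
Indole is absent, so JovY is active.
Activator NolQ is present, so *yilX* is transcribed.
So YilX is produced and active.
No repressor is bound and KepB and YilX are active, so *oxaF* is transcribed.
So OxaF is produced and active.
No repressor is bound and OxaF is active, so *dulA* is transcribed.
So DulA is produced and active.
With repressor DulA bound, *nerH* is not transcribed.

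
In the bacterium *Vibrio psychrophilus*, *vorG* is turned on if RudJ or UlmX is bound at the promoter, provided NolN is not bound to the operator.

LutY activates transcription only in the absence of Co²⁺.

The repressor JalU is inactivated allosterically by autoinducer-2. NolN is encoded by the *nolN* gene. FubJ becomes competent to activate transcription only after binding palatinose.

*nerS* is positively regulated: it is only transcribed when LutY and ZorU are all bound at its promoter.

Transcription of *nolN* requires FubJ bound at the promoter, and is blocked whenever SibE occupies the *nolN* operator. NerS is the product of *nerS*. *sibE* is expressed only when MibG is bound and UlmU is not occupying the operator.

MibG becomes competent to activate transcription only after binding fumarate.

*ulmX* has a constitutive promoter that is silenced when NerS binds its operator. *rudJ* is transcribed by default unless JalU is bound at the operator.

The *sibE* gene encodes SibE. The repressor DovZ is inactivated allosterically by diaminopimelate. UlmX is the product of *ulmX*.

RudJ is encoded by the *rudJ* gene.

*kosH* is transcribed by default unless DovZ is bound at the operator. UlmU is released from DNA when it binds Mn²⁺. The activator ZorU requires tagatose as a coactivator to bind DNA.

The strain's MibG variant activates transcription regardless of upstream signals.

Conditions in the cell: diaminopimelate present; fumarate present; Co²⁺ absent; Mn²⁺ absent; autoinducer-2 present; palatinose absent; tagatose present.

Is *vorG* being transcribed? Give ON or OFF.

Autoinducer-2 is present, so JalU is inactive.
With no repressor bound, *rudJ* is transcribed.
So RudJ is produced and active.
Mn²⁺ is absent, so UlmU is active.
MibG is constitutively active in this strain.
With repressor UlmU bound, *sibE* is not transcribed.
So SibE is not produced.
Palatinose is absent, so FubJ is inactive.
Required activator FubJ is absent, so *nolN* is not transcribed.
So NolN is not produced.
Co²⁺ is absent, so LutY is active.
Tagatose is present, so ZorU is active.
No repressor is bound and LutY and ZorU are active, so *nerS* is transcribed.
So NerS is produced and active.
With repressor NerS bound, *ulmX* is not transcribed.
So UlmX is not produced.
Activator RudJ is present, so *vorG* is transcribed.

ON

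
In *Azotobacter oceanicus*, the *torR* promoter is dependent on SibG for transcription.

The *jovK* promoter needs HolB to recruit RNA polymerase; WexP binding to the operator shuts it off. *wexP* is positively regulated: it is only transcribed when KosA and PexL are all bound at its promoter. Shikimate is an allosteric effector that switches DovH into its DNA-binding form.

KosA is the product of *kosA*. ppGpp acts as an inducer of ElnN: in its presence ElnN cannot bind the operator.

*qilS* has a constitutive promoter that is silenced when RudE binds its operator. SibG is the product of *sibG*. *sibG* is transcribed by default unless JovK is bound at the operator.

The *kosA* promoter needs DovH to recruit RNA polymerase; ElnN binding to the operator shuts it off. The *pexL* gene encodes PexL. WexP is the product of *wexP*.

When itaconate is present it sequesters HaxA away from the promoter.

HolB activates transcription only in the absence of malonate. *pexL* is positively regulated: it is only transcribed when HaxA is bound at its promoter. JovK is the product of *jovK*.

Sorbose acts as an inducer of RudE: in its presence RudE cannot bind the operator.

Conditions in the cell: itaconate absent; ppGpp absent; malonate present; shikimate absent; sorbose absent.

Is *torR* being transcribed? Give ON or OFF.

ppGpp is absent, so ElnN is active.
Shikimate is absent, so DovH is inactive.
With repressor ElnN bound, *kosA* is not transcribed.
So KosA is not produced.
Itaconate is absent, so HaxA is active.
No repressor is bound and HaxA is active, so *pexL* is transcribed.
So PexL is produced and active.
Required activator KosA is absent, so *wexP* is not transcribed.
So WexP is not produced.
Malonate is present, so HolB is inactive.
Required activator HolB is absent, so *jovK* is not transcribed.
So JovK is not produced.
With no repressor bound, *sibG* is transcribed.
So SibG is produced and active.
No repressor is bound and SibG is active, so *torR* is transcribed.

ON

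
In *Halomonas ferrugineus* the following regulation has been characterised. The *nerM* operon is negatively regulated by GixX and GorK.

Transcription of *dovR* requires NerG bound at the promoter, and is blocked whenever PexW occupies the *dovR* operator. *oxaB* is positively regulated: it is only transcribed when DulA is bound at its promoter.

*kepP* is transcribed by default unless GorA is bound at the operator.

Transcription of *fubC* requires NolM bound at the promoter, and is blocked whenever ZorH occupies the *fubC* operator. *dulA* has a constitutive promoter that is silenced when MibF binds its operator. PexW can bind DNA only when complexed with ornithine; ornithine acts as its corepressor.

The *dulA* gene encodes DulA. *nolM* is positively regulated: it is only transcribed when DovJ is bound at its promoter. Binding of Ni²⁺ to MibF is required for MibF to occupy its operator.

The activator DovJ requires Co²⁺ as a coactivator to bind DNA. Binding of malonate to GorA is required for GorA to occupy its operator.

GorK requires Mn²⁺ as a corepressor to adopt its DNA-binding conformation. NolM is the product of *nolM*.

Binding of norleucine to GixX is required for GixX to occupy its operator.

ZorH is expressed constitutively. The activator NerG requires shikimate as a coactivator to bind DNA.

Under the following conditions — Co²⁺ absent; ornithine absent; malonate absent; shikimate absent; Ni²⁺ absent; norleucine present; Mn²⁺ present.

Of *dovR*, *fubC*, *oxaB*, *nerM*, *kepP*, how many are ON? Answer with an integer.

Ornithine is absent, so PexW is inactive.
Shikimate is absent, so NerG is inactive.
Required activator NerG is absent, so *dovR* is not transcribed.
→ *dovR* is OFF.
Co²⁺ is absent, so DovJ is inactive.
Required activator DovJ is absent, so *nolM* is not transcribed.
So NolM is not produced.
ZorH is produced constitutively and is active.
With repressor ZorH bound, *fubC* is not transcribed.
→ *fubC* is OFF.
Ni²⁺ is absent, so MibF is inactive.
With no repressor bound, *dulA* is transcribed.
So DulA is produced and active.
No repressor is bound and DulA is active, so *oxaB* is transcribed.
→ *oxaB* is ON.
Norleucine is present, so GixX is active.
Mn²⁺ is present, so GorK is active.
With repressor GixX bound, *nerM* is not transcribed.
→ *nerM* is OFF.
Malonate is absent, so GorA is inactive.
With no repressor bound, *kepP* is transcribed.
→ *kepP* is ON.
2 of the 5 genes are transcribed.

2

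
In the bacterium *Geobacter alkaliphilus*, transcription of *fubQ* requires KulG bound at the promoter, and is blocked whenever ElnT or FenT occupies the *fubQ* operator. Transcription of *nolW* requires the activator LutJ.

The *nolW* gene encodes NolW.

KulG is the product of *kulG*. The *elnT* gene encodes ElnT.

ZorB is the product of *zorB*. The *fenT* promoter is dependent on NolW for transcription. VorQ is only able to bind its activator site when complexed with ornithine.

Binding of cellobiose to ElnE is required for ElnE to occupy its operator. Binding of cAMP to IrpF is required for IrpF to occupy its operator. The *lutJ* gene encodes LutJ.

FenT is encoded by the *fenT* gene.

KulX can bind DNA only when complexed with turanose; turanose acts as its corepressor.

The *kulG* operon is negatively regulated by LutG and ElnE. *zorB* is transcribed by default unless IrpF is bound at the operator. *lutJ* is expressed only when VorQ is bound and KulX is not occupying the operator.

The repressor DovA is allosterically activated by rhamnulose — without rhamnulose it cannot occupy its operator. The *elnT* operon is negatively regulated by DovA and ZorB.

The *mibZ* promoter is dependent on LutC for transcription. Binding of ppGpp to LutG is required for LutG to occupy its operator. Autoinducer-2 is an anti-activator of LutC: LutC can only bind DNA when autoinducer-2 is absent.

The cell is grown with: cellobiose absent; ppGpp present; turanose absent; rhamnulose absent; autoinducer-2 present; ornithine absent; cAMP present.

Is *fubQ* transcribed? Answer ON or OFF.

OFF

ppGpp is present, so LutG is active.
Cellobiose is absent, so ElnE is inactive.
With repressor LutG bound, *kulG* is not transcribed.
So KulG is not produced.
Rhamnulose is absent, so DovA is inactive.
cAMP is present, so IrpF is active.
With repressor IrpF bound, *zorB* is not transcribed.
So ZorB is not produced.
With no repressor bound, *elnT* is transcribed.
So ElnT is produced and active.
Ornithine is absent, so VorQ is inactive.
Turanose is absent, so KulX is inactive.
Required activator VorQ is absent, so *lutJ* is not transcribed.
So LutJ is not produced.
Required activator LutJ is absent, so *nolW* is not transcribed.
So NolW is not produced.
Required activator NolW is absent, so *fenT* is not transcribed.
So FenT is not produced.
With repressor ElnT bound, *fubQ* is not transcribed.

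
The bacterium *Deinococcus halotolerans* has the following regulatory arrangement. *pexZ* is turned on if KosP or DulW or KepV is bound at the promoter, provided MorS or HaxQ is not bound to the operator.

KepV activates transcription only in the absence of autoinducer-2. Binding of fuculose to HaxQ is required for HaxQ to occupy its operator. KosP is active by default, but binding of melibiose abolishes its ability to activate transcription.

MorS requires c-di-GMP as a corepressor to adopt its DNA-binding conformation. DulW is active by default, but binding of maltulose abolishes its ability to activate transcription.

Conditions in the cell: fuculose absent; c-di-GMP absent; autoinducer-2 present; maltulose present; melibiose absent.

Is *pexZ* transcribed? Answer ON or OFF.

ON

Melibiose is absent, so KosP is active.
Maltulose is present, so DulW is inactive.
c-di-GMP is absent, so MorS is inactive.
Autoinducer-2 is present, so KepV is inactive.
Fuculose is absent, so HaxQ is inactive.
Activator KosP is present, so *pexZ* is transcribed.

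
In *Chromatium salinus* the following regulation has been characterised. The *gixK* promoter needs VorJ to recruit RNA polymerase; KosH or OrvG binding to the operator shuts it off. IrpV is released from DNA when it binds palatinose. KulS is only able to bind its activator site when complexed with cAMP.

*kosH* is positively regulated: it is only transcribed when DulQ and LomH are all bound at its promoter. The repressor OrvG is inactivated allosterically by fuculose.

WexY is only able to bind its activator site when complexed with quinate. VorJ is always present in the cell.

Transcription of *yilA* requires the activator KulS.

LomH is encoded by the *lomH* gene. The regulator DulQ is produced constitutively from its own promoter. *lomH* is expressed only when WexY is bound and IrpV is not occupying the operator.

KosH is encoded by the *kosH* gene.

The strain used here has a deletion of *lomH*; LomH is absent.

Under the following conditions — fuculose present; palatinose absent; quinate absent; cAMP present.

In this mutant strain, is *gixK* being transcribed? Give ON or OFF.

ON

DulQ is produced constitutively and is active.
LomH is non-functional in this strain, so it has no effect.
Required activator LomH is absent, so *kosH* is not transcribed.
So KosH is not produced.
VorJ is produced constitutively and is active.
Fuculose is present, so OrvG is inactive.
No repressor is bound and VorJ is active, so *gixK* is transcribed.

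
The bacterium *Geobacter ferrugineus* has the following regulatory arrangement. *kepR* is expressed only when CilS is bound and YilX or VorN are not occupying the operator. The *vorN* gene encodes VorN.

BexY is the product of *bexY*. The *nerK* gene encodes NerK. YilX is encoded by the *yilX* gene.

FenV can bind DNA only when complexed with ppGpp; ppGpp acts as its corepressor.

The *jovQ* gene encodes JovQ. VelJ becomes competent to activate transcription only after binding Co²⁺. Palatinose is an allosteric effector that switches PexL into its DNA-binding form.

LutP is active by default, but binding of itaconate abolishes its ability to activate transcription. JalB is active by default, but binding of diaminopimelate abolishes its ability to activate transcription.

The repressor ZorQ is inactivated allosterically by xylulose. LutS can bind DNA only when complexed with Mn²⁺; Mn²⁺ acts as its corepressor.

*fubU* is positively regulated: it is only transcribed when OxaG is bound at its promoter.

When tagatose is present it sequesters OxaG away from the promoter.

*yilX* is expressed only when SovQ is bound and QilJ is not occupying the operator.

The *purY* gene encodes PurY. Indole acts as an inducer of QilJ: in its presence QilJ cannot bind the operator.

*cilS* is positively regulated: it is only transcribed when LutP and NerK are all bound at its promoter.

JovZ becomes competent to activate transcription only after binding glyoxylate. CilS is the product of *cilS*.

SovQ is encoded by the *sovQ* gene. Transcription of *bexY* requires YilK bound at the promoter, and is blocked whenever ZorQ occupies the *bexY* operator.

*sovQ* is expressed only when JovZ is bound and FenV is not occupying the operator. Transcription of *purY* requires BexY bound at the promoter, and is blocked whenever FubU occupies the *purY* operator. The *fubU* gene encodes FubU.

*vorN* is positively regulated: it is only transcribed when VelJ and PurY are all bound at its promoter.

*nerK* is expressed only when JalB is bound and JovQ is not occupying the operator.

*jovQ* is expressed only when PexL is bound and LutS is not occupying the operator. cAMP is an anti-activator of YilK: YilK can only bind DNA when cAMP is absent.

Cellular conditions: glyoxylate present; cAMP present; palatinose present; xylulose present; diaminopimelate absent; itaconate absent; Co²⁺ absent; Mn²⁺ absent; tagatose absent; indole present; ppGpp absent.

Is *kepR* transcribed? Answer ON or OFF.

OFF

Itaconate is absent, so LutP is active.
Mn²⁺ is absent, so LutS is inactive.
Palatinose is present, so PexL is active.
No repressor is bound and PexL is active, so *jovQ* is transcribed.
So JovQ is produced and active.
Diaminopimelate is absent, so JalB is active.
With repressor JovQ bound, *nerK* is not transcribed.
So NerK is not produced.
Required activator NerK is absent, so *cilS* is not transcribed.
So CilS is not produced.
Glyoxylate is present, so JovZ is active.
ppGpp is absent, so FenV is inactive.
No repressor is bound and JovZ is active, so *sovQ* is transcribed.
So SovQ is produced and active.
Indole is present, so QilJ is inactive.
No repressor is bound and SovQ is active, so *yilX* is transcribed.
So YilX is produced and active.
Co²⁺ is absent, so VelJ is inactive.
Xylulose is present, so ZorQ is inactive.
cAMP is present, so YilK is inactive.
Required activator YilK is absent, so *bexY* is not transcribed.
So BexY is not produced.
Tagatose is absent, so OxaG is active.
No repressor is bound and OxaG is active, so *fubU* is transcribed.
So FubU is produced and active.
With repressor FubU bound, *purY* is not transcribed.
So PurY is not produced.
Required activator VelJ is absent, so *vorN* is not transcribed.
So VorN is not produced.
With repressor YilX bound, *kepR* is not transcribed.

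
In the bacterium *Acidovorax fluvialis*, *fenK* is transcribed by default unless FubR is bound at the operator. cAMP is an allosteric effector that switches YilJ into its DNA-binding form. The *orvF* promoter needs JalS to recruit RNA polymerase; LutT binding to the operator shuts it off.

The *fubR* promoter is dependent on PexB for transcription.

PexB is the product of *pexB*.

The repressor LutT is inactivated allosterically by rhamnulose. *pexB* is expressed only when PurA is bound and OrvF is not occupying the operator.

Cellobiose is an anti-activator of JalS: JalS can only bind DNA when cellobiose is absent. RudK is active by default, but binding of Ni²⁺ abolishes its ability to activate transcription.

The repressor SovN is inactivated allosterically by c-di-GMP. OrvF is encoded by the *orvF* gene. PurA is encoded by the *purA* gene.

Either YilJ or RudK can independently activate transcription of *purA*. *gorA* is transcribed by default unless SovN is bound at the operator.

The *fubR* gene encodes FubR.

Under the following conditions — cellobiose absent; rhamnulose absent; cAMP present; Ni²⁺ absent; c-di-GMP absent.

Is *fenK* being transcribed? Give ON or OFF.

Cellobiose is absent, so JalS is active.
Rhamnulose is absent, so LutT is active.
With repressor LutT bound, *orvF* is not transcribed.
So OrvF is not produced.
cAMP is present, so YilJ is active.
Ni²⁺ is absent, so RudK is active.
Activator YilJ is present, so *purA* is transcribed.
So PurA is produced and active.
No repressor is bound and PurA is active, so *pexB* is transcribed.
So PexB is produced and active.
No repressor is bound and PexB is active, so *fubR* is transcribed.
So FubR is produced and active.
With repressor FubR bound, *fenK* is not transcribed.

OFF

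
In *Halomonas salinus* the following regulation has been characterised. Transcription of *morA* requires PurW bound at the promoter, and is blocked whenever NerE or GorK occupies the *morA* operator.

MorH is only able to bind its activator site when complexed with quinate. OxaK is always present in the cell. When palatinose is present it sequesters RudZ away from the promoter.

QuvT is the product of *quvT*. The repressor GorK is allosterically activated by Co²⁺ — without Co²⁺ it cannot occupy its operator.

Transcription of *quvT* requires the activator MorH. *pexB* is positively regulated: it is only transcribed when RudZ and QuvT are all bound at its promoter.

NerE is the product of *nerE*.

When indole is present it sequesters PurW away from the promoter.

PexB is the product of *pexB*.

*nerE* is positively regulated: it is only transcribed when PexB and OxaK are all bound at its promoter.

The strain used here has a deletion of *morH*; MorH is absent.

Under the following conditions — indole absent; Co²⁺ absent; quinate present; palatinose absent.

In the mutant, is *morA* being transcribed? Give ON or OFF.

ON

Palatinose is absent, so RudZ is active.
MorH is non-functional in this strain, so it has no effect.
Required activator MorH is absent, so *quvT* is not transcribed.
So QuvT is not produced.
Required activator QuvT is absent, so *pexB* is not transcribed.
So PexB is not produced.
OxaK is produced constitutively and is active.
Required activator PexB is absent, so *nerE* is not transcribed.
So NerE is not produced.
Co²⁺ is absent, so GorK is inactive.
Indole is absent, so PurW is active.
No repressor is bound and PurW is active, so *morA* is transcribed.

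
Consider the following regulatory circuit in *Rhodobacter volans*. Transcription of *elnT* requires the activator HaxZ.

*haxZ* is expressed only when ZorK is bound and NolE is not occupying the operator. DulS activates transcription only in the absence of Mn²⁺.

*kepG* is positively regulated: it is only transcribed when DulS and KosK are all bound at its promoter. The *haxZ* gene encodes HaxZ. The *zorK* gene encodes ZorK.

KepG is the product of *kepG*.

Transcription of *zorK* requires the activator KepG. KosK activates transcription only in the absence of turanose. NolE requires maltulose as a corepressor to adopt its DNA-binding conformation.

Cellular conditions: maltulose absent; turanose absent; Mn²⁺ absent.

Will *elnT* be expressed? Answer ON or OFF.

Mn²⁺ is absent, so DulS is active.
Turanose is absent, so KosK is active.
No repressor is bound and DulS and KosK are active, so *kepG* is transcribed.
So KepG is produced and active.
No repressor is bound and KepG is active, so *zorK* is transcribed.
So ZorK is produced and active.
Maltulose is absent, so NolE is inactive.
No repressor is bound and ZorK is active, so *haxZ* is transcribed.
So HaxZ is produced and active.
No repressor is bound and HaxZ is active, so *elnT* is transcribed.

ON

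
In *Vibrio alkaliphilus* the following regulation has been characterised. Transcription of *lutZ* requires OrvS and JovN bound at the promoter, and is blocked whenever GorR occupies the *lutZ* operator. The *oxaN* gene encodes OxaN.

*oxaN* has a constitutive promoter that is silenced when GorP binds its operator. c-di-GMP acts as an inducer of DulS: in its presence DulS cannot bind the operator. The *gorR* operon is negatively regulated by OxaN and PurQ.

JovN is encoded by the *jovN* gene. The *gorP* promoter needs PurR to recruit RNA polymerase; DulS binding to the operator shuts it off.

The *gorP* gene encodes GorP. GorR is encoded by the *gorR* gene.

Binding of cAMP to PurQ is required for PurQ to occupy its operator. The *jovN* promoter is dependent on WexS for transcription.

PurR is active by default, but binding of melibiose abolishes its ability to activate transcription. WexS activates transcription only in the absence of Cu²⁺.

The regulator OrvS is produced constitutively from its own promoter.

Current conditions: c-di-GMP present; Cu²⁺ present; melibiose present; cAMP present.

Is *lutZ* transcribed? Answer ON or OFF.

OFF

OrvS is produced constitutively and is active.
c-di-GMP is present, so DulS is inactive.
Melibiose is present, so PurR is inactive.
Required activator PurR is absent, so *gorP* is not transcribed.
So GorP is not produced.
With no repressor bound, *oxaN* is transcribed.
So OxaN is produced and active.
cAMP is present, so PurQ is active.
With repressor OxaN bound, *gorR* is not transcribed.
So GorR is not produced.
Cu²⁺ is present, so WexS is inactive.
Required activator WexS is absent, so *jovN* is not transcribed.
So JovN is not produced.
Required activator JovN is absent, so *lutZ* is not transcribed.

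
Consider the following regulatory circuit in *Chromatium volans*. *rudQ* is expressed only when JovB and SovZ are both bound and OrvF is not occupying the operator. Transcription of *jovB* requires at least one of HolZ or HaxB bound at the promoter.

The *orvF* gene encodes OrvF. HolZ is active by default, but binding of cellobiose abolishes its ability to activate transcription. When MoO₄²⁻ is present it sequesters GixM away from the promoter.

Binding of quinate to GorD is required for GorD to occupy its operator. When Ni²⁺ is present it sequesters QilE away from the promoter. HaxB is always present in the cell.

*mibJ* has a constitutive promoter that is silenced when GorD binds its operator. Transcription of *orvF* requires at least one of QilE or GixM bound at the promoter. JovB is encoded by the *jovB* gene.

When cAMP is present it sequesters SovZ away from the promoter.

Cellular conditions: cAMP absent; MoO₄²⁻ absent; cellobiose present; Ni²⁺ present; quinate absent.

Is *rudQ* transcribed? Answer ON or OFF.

Cellobiose is present, so HolZ is inactive.
HaxB is produced constitutively and is active.
Activator HaxB is present, so *jovB* is transcribed.
So JovB is produced and active.
cAMP is absent, so SovZ is active.
Ni²⁺ is present, so QilE is inactive.
MoO₄²⁻ is absent, so GixM is active.
Activator GixM is present, so *orvF* is transcribed.
So OrvF is produced and active.
With repressor OrvF bound, *rudQ* is not transcribed.

OFF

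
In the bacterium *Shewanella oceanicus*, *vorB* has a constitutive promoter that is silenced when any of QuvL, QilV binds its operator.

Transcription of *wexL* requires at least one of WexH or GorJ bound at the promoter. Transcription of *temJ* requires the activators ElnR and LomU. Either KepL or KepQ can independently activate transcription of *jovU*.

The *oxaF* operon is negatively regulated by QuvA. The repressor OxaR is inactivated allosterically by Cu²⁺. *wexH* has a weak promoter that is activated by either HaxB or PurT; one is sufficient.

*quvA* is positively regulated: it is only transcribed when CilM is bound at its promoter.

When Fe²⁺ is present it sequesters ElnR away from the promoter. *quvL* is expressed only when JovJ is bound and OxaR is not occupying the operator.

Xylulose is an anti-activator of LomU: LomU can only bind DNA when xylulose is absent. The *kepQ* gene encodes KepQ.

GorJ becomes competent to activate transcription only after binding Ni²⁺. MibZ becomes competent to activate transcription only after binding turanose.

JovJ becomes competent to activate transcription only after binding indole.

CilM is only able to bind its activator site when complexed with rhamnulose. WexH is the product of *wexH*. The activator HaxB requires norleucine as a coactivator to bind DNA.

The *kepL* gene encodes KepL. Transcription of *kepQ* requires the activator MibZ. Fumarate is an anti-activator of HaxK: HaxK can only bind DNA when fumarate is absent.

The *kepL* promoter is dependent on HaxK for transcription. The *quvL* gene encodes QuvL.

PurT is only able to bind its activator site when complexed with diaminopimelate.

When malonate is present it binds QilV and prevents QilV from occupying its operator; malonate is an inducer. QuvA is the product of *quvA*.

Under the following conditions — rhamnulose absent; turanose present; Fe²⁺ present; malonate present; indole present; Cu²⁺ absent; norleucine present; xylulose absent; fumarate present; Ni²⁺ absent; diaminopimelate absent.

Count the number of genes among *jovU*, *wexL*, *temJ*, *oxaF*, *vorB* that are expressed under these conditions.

Fumarate is present, so HaxK is inactive.
Required activator HaxK is absent, so *kepL* is not transcribed.
So KepL is not produced.
Turanose is present, so MibZ is active.
No repressor is bound and MibZ is active, so *kepQ* is transcribed.
So KepQ is produced and active.
Activator KepQ is present, so *jovU* is transcribed.
→ *jovU* is ON.
Norleucine is present, so HaxB is active.
Diaminopimelate is absent, so PurT is inactive.
Activator HaxB is present, so *wexH* is transcribed.
So WexH is produced and active.
Ni²⁺ is absent, so GorJ is inactive.
Activator WexH is present, so *wexL* is transcribed.
→ *wexL* is ON.
Fe²⁺ is present, so ElnR is inactive.
Xylulose is absent, so LomU is active.
Required activator ElnR is absent, so *temJ* is not transcribed.
→ *temJ* is OFF.
Rhamnulose is absent, so CilM is inactive.
Required activator CilM is absent, so *quvA* is not transcribed.
So QuvA is not produced.
With no repressor bound, *oxaF* is transcribed.
→ *oxaF* is ON.
Cu²⁺ is absent, so OxaR is active.
Indole is present, so JovJ is active.
With repressor OxaR bound, *quvL* is not transcribed.
So QuvL is not produced.
Malonate is present, so QilV is inactive.
With no repressor bound, *vorB* is transcribed.
→ *vorB* is ON.
4 of the 5 genes are transcribed.

4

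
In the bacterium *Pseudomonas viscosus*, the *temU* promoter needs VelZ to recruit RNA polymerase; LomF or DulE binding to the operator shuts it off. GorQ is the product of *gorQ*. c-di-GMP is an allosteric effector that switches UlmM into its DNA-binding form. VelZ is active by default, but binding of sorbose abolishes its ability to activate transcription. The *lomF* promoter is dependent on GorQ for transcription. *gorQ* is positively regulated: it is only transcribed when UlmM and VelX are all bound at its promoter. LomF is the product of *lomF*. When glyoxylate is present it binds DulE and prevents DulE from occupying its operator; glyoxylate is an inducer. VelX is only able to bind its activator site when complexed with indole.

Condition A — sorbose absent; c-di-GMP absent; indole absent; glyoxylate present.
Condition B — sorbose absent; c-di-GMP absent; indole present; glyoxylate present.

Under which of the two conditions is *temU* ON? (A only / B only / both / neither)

Condition A:
Sorbose is absent, so VelZ is active.
c-di-GMP is absent, so UlmM is inactive.
Indole is absent, so VelX is inactive.
Required activator UlmM is absent, so *gorQ* is not transcribed.
So GorQ is not produced.
Required activator GorQ is absent, so *lomF* is not transcribed.
So LomF is not produced.
Glyoxylate is present, so DulE is inactive.
No repressor is bound and VelZ is active, so *temU* is transcribed.
→ *temU* is ON in A.
Condition B:
Sorbose is absent, so VelZ is active.
c-di-GMP is absent, so UlmM is inactive.
Indole is present, so VelX is active.
Required activator UlmM is absent, so *gorQ* is not transcribed.
So GorQ is not produced.
Required activator GorQ is absent, so *lomF* is not transcribed.
So LomF is not produced.
Glyoxylate is present, so DulE is inactive.
No repressor is bound and VelZ is active, so *temU* is transcribed.
→ *temU* is ON in B.

both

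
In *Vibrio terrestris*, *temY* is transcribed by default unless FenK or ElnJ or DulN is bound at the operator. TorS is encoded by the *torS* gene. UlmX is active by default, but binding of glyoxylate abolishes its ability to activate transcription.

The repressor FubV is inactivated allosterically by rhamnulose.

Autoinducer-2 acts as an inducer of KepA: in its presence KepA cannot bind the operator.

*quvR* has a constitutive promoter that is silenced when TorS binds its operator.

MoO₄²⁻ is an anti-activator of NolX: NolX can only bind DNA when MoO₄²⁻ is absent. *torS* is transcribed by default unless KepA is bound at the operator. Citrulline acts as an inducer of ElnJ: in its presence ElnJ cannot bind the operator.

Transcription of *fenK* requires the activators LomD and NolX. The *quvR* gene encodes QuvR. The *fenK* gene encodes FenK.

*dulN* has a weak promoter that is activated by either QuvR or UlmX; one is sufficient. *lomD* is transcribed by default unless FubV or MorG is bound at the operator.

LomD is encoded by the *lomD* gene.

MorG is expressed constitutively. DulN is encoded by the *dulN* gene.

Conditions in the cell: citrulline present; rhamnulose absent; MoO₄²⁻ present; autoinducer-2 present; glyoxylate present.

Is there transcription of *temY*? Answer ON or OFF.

Rhamnulose is absent, so FubV is active.
MorG is produced constitutively and is active.
With repressor FubV bound, *lomD* is not transcribed.
So LomD is not produced.
MoO₄²⁻ is present, so NolX is inactive.
Required activator LomD is absent, so *fenK* is not transcribed.
So FenK is not produced.
Citrulline is present, so ElnJ is inactive.
Autoinducer-2 is present, so KepA is inactive.
With no repressor bound, *torS* is transcribed.
So TorS is produced and active.
With repressor TorS bound, *quvR* is not transcribed.
So QuvR is not produced.
Glyoxylate is present, so UlmX is inactive.
No activator is available at the *dulN* promoter, so *dulN* is not transcribed.
So DulN is not produced.
With no repressor bound, *temY* is transcribed.

ON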